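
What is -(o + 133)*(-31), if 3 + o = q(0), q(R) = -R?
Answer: 4030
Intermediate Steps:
o = -3 (o = -3 - 1*0 = -3 + 0 = -3)
-(o + 133)*(-31) = -(-3 + 133)*(-31) = -130*(-31) = -1*(-4030) = 4030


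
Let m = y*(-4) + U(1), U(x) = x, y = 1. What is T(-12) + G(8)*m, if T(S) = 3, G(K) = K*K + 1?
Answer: -192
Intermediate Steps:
G(K) = 1 + K² (G(K) = K² + 1 = 1 + K²)
m = -3 (m = 1*(-4) + 1 = -4 + 1 = -3)
T(-12) + G(8)*m = 3 + (1 + 8²)*(-3) = 3 + (1 + 64)*(-3) = 3 + 65*(-3) = 3 - 195 = -192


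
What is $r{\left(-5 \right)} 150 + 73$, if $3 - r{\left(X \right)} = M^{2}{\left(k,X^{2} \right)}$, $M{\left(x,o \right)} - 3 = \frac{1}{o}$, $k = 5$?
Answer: $- \frac{21581}{25} \approx -863.24$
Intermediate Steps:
$M{\left(x,o \right)} = 3 + \frac{1}{o}$
$r{\left(X \right)} = 3 - \left(3 + \frac{1}{X^{2}}\right)^{2}$
$r{\left(-5 \right)} 150 + 73 = \left(3 - \frac{\left(1 + 3 \left(-5\right)^{2}\right)^{2}}{625}\right) 150 + 73 = \left(3 - \frac{\left(1 + 3 \cdot 25\right)^{2}}{625}\right) 150 + 73 = \left(3 - \frac{\left(1 + 75\right)^{2}}{625}\right) 150 + 73 = \left(3 - \frac{76^{2}}{625}\right) 150 + 73 = \left(3 - \frac{1}{625} \cdot 5776\right) 150 + 73 = \left(3 - \frac{5776}{625}\right) 150 + 73 = \left(- \frac{3901}{625}\right) 150 + 73 = - \frac{23406}{25} + 73 = - \frac{21581}{25}$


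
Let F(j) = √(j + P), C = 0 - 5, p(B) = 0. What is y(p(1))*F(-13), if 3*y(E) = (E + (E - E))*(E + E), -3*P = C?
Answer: 0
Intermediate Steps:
C = -5
P = 5/3 (P = -⅓*(-5) = 5/3 ≈ 1.6667)
y(E) = 2*E²/3 (y(E) = ((E + (E - E))*(E + E))/3 = ((E + 0)*(2*E))/3 = (E*(2*E))/3 = (2*E²)/3 = 2*E²/3)
F(j) = √(5/3 + j) (F(j) = √(j + 5/3) = √(5/3 + j))
y(p(1))*F(-13) = ((⅔)*0²)*(√(15 + 9*(-13))/3) = ((⅔)*0)*(√(15 - 117)/3) = 0*(√(-102)/3) = 0*((I*√102)/3) = 0*(I*√102/3) = 0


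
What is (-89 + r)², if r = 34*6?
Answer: 13225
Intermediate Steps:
r = 204
(-89 + r)² = (-89 + 204)² = 115² = 13225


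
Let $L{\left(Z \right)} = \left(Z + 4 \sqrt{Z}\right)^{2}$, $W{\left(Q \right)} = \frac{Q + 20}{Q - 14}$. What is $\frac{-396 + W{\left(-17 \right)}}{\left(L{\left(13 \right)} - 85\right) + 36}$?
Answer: $\frac{167813}{42656} - \frac{53209 \sqrt{13}}{42656} \approx -0.56346$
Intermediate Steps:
$W{\left(Q \right)} = \frac{20 + Q}{-14 + Q}$
$\frac{-396 + W{\left(-17 \right)}}{\left(L{\left(13 \right)} - 85\right) + 36} = \frac{-396 + \frac{20 - 17}{-14 - 17}}{\left(\left(13 + 4 \sqrt{13}\right)^{2} - 85\right) + 36} = \frac{-396 + \frac{1}{-31} \cdot 3}{\left(-85 + \left(13 + 4 \sqrt{13}\right)^{2}\right) + 36} = \frac{-396 - \frac{3}{31}}{-49 + \left(13 + 4 \sqrt{13}\right)^{2}} = - \frac{12279}{31 \left(-49 + \left(13 + 4 \sqrt{13}\right)^{2}\right)}$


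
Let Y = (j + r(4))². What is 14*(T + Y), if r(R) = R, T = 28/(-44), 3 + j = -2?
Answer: 56/11 ≈ 5.0909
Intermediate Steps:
j = -5 (j = -3 - 2 = -5)
T = -7/11 (T = 28*(-1/44) = -7/11 ≈ -0.63636)
Y = 1 (Y = (-5 + 4)² = (-1)² = 1)
14*(T + Y) = 14*(-7/11 + 1) = 14*(4/11) = 56/11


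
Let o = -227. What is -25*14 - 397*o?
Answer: 89769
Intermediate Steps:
-25*14 - 397*o = -25*14 - 397*(-227) = -350 + 90119 = 89769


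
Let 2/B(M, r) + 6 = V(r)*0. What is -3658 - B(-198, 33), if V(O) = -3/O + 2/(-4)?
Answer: -10973/3 ≈ -3657.7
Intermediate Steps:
V(O) = -½ - 3/O (V(O) = -3/O + 2*(-¼) = -3/O - ½ = -½ - 3/O)
B(M, r) = -⅓ (B(M, r) = 2/(-6 + ((-6 - r)/(2*r))*0) = 2/(-6 + 0) = 2/(-6) = 2*(-⅙) = -⅓)
-3658 - B(-198, 33) = -3658 - 1*(-⅓) = -3658 + ⅓ = -10973/3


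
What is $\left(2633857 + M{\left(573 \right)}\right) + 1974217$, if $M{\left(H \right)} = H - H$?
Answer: $4608074$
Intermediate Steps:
$M{\left(H \right)} = 0$
$\left(2633857 + M{\left(573 \right)}\right) + 1974217 = \left(2633857 + 0\right) + 1974217 = 2633857 + 1974217 = 4608074$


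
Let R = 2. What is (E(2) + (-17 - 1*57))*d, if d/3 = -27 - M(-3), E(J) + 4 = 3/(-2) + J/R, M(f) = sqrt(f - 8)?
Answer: 12717/2 + 471*I*sqrt(11)/2 ≈ 6358.5 + 781.07*I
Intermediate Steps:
M(f) = sqrt(-8 + f)
E(J) = -11/2 + J/2 (E(J) = -4 + (3/(-2) + J/2) = -4 + (3*(-1/2) + J*(1/2)) = -4 + (-3/2 + J/2) = -11/2 + J/2)
d = -81 - 3*I*sqrt(11) (d = 3*(-27 - sqrt(-8 - 3)) = 3*(-27 - sqrt(-11)) = 3*(-27 - I*sqrt(11)) = -81 - 3*I*sqrt(11) ≈ -81.0 - 9.9499*I)
(E(2) + (-17 - 1*57))*d = ((-11/2 + (1/2)*2) + (-17 - 1*57))*(-81 - 3*I*sqrt(11)) = ((-11/2 + 1) + (-17 - 57))*(-81 - 3*I*sqrt(11)) = (-9/2 - 74)*(-81 - 3*I*sqrt(11)) = -157*(-81 - 3*I*sqrt(11))/2 = 12717/2 + 471*I*sqrt(11)/2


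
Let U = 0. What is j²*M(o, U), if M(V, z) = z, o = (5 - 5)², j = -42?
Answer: 0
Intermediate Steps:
o = 0 (o = 0² = 0)
j²*M(o, U) = (-42)²*0 = 1764*0 = 0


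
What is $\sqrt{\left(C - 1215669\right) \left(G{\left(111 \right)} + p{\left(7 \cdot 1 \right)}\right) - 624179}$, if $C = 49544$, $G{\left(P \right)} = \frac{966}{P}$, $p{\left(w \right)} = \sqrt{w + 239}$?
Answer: $\frac{\sqrt{-14747714301 - 1596425125 \sqrt{246}}}{37} \approx 5391.0 i$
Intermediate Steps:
$p{\left(w \right)} = \sqrt{239 + w}$
$\sqrt{\left(C - 1215669\right) \left(G{\left(111 \right)} + p{\left(7 \cdot 1 \right)}\right) - 624179} = \sqrt{\left(49544 - 1215669\right) \left(\frac{966}{111} + \sqrt{239 + 7 \cdot 1}\right) - 624179} = \sqrt{- 1166125 \left(966 \cdot \frac{1}{111} + \sqrt{239 + 7}\right) - 624179} = \sqrt{- 1166125 \left(\frac{322}{37} + \sqrt{246}\right) - 624179} = \sqrt{\left(- \frac{375492250}{37} - 1166125 \sqrt{246}\right) - 624179} = \sqrt{- \frac{398586873}{37} - 1166125 \sqrt{246}}$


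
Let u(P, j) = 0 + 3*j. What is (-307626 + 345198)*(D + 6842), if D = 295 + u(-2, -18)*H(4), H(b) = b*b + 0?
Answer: 235689156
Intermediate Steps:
H(b) = b**2 (H(b) = b**2 + 0 = b**2)
u(P, j) = 3*j
D = -569 (D = 295 + (3*(-18))*4**2 = 295 - 54*16 = 295 - 864 = -569)
(-307626 + 345198)*(D + 6842) = (-307626 + 345198)*(-569 + 6842) = 37572*6273 = 235689156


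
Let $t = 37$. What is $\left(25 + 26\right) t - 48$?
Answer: $1839$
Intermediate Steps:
$\left(25 + 26\right) t - 48 = \left(25 + 26\right) 37 - 48 = 51 \cdot 37 - 48 = 1887 - 48 = 1839$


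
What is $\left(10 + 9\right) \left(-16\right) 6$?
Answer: $-1824$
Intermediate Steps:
$\left(10 + 9\right) \left(-16\right) 6 = 19 \left(-16\right) 6 = \left(-304\right) 6 = -1824$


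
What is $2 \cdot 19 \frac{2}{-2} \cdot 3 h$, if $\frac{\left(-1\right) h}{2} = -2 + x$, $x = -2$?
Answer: $-912$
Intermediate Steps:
$h = 8$ ($h = - 2 \left(-2 - 2\right) = \left(-2\right) \left(-4\right) = 8$)
$2 \cdot 19 \frac{2}{-2} \cdot 3 h = 2 \cdot 19 \frac{2}{-2} \cdot 3 \cdot 8 = 38 \cdot 2 \left(- \frac{1}{2}\right) 3 \cdot 8 = 38 \left(-1\right) 3 \cdot 8 = 38 \left(\left(-3\right) 8\right) = 38 \left(-24\right) = -912$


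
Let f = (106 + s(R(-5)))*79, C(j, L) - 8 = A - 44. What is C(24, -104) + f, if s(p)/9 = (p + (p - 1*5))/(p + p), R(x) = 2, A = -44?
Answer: 32465/4 ≈ 8116.3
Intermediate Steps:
s(p) = 9*(-5 + 2*p)/(2*p) (s(p) = 9*((p + (p - 1*5))/(p + p)) = 9*((p + (p - 5))/((2*p))) = 9*((p + (-5 + p))*(1/(2*p))) = 9*((-5 + 2*p)*(1/(2*p))) = 9*((-5 + 2*p)/(2*p)) = 9*(-5 + 2*p)/(2*p))
C(j, L) = -80 (C(j, L) = 8 + (-44 - 44) = 8 - 88 = -80)
f = 32785/4 (f = (106 + (9 - 45/2/2))*79 = (106 + (9 - 45/2*1/2))*79 = (106 + (9 - 45/4))*79 = (106 - 9/4)*79 = (415/4)*79 = 32785/4 ≈ 8196.3)
C(24, -104) + f = -80 + 32785/4 = 32465/4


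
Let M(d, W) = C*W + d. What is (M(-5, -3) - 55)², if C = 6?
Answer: 6084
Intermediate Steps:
M(d, W) = d + 6*W (M(d, W) = 6*W + d = d + 6*W)
(M(-5, -3) - 55)² = ((-5 + 6*(-3)) - 55)² = ((-5 - 18) - 55)² = (-23 - 55)² = (-78)² = 6084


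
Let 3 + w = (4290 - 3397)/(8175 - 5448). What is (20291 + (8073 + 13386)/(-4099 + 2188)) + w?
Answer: 35223327122/1737099 ≈ 20277.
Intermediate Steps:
w = -7288/2727 (w = -3 + (4290 - 3397)/(8175 - 5448) = -3 + 893/2727 = -7288/2727 ≈ -2.6725)
(20291 + (8073 + 13386)/(-4099 + 2188)) + w = (20291 + (8073 + 13386)/(-4099 + 2188)) - 7288/2727 = (20291 + 21459/(-1911)) - 7288/2727 = (20291 + 21459*(-1/1911)) - 7288/2727 = (20291 - 7153/637) - 7288/2727 = 12918214/637 - 7288/2727 = 35223327122/1737099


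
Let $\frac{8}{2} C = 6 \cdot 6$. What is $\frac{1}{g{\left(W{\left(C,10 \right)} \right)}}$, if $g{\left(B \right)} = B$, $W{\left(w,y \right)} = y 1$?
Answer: $\frac{1}{10} \approx 0.1$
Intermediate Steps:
$C = 9$ ($C = \frac{6 \cdot 6}{4} = \frac{1}{4} \cdot 36 = 9$)
$W{\left(w,y \right)} = y$
$\frac{1}{g{\left(W{\left(C,10 \right)} \right)}} = \frac{1}{10}$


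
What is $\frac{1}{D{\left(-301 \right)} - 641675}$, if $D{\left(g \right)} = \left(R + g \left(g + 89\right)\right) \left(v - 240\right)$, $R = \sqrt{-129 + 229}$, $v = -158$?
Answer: $- \frac{1}{26042831} \approx -3.8398 \cdot 10^{-8}$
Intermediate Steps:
$R = 10$ ($R = \sqrt{100} = 10$)
$D{\left(g \right)} = -3980 - 398 g \left(89 + g\right)$ ($D{\left(g \right)} = \left(10 + g \left(g + 89\right)\right) \left(-158 - 240\right) = \left(10 + g \left(89 + g\right)\right) \left(-398\right) = -3980 - 398 g \left(89 + g\right)$)
$\frac{1}{D{\left(-301 \right)} - 641675} = \frac{1}{\left(-3980 - -10662022 - 398 \left(-301\right)^{2}\right) - 641675} = \frac{1}{\left(-3980 + 10662022 - 36059198\right) - 641675} = \frac{1}{-25401156 - 641675} = \frac{1}{-26042831} = - \frac{1}{26042831}$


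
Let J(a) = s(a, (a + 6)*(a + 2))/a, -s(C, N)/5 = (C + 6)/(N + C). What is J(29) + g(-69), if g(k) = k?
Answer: -2229289/32306 ≈ -69.005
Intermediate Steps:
s(C, N) = -5*(6 + C)/(C + N) (s(C, N) = -5*(C + 6)/(N + C) = -5*(6 + C)/(C + N))
J(a) = 5*(-6 - a)/(a*(a + (2 + a)*(6 + a))) (J(a) = (5*(-6 - a)/(a + (a + 6)*(a + 2)))/a = (5*(-6 - a)/(a + (6 + a)*(2 + a)))/a = (5*(-6 - a)/(a + (2 + a)*(6 + a)))/a = 5*(-6 - a)/(a*(a + (2 + a)*(6 + a))))
J(29) + g(-69) = 5*(-6 - 1*29)/(29*(12 + 29**2 + 9*29)) - 69 = 5*(1/29)*(-6 - 29)/(12 + 841 + 261) - 69 = 5*(1/29)*(-35)/1114 - 69 = 5*(1/29)*(1/1114)*(-35) - 69 = -175/32306 - 69 = -2229289/32306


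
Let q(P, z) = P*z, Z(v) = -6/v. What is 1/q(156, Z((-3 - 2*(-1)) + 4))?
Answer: -1/312 ≈ -0.0032051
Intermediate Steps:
1/q(156, Z((-3 - 2*(-1)) + 4)) = 1/(156*(-6/((-3 - 2*(-1)) + 4))) = 1/(156*(-6/((-3 + 2) + 4))) = 1/(156*(-6/(-1 + 4))) = 1/(156*(-6/3)) = 1/(156*(-6*⅓)) = 1/(156*(-2)) = 1/(-312) = -1/312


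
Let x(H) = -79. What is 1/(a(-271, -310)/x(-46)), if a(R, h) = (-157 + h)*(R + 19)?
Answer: -79/117684 ≈ -0.00067129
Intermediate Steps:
a(R, h) = (-157 + h)*(19 + R)
1/(a(-271, -310)/x(-46)) = 1/((-2983 - 157*(-271) + 19*(-310) - 271*(-310))/(-79)) = 1/((-2983 + 42547 - 5890 + 84010)*(-1/79)) = 1/(117684*(-1/79)) = 1/(-117684/79) = -79/117684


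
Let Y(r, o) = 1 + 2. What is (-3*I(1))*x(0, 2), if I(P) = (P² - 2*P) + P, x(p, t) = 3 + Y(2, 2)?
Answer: 0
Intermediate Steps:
Y(r, o) = 3
x(p, t) = 6 (x(p, t) = 3 + 3 = 6)
I(P) = P² - P
(-3*I(1))*x(0, 2) = -3*(-1 + 1)*6 = -3*0*6 = 0*6 = 0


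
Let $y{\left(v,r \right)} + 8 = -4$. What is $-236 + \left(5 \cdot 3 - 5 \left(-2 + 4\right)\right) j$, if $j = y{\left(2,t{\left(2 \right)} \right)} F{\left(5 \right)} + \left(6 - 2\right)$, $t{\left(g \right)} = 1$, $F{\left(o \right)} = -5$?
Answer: $84$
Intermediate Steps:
$y{\left(v,r \right)} = -12$ ($y{\left(v,r \right)} = -8 - 4 = -12$)
$j = 64$ ($j = \left(-12\right) \left(-5\right) + \left(6 - 2\right) = 60 + \left(6 - 2\right) = 60 + 4 = 64$)
$-236 + \left(5 \cdot 3 - 5 \left(-2 + 4\right)\right) j = -236 + \left(5 \cdot 3 - 5 \left(-2 + 4\right)\right) 64 = -236 + \left(15 - 10\right) 64 = -236 + 5 \cdot 64 = -236 + 320 = 84$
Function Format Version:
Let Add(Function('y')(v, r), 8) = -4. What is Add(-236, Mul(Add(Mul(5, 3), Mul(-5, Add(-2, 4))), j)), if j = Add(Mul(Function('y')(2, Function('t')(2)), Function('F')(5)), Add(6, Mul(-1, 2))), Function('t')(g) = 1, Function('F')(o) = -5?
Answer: 84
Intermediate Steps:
Function('y')(v, r) = -12 (Function('y')(v, r) = Add(-8, -4) = -12)
j = 64 (j = Add(Mul(-12, -5), Add(6, Mul(-1, 2))) = Add(60, Add(6, -2)) = Add(60, 4) = 64)
Add(-236, Mul(Add(Mul(5, 3), Mul(-5, Add(-2, 4))), j)) = Add(-236, Mul(Add(Mul(5, 3), Mul(-5, Add(-2, 4))), 64)) = Add(-236, Mul(Add(15, Mul(-5, 2)), 64)) = Add(-236, Mul(Add(15, -10), 64)) = Add(-236, Mul(5, 64)) = Add(-236, 320) = 84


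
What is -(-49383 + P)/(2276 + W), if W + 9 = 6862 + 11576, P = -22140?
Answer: 71523/20705 ≈ 3.4544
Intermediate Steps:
W = 18429 (W = -9 + (6862 + 11576) = -9 + 18438 = 18429)
-(-49383 + P)/(2276 + W) = -(-49383 - 22140)/(2276 + 18429) = -(-71523)/20705 = -1*(-71523/20705) = 71523/20705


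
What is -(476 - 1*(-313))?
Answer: -789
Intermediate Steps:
-(476 - 1*(-313)) = -(476 + 313) = -1*789 = -789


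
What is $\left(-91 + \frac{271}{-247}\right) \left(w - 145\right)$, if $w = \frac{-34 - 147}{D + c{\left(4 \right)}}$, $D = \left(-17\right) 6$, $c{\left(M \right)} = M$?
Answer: $\frac{159565846}{12103} \approx 13184.0$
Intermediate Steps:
$D = -102$
$w = \frac{181}{98}$ ($w = \frac{-34 - 147}{-102 + 4} = \frac{-34 - 147}{-98} = \left(-34 - 147\right) \left(- \frac{1}{98}\right) = \left(-181\right) \left(- \frac{1}{98}\right) = \frac{181}{98} \approx 1.8469$)
$\left(-91 + \frac{271}{-247}\right) \left(w - 145\right) = \left(-91 + \frac{271}{-247}\right) \left(\frac{181}{98} - 145\right) = \left(-91 + 271 \left(- \frac{1}{247}\right)\right) \left(- \frac{14029}{98}\right) = \left(-91 - \frac{271}{247}\right) \left(- \frac{14029}{98}\right) = \left(- \frac{22748}{247}\right) \left(- \frac{14029}{98}\right) = \frac{159565846}{12103}$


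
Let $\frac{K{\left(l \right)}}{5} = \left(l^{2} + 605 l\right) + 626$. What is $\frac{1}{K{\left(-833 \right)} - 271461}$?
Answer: $\frac{1}{681289} \approx 1.4678 \cdot 10^{-6}$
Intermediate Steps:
$K{\left(l \right)} = 3130 + 5 l^{2} + 3025 l$ ($K{\left(l \right)} = 5 \left(\left(l^{2} + 605 l\right) + 626\right) = 5 \left(626 + l^{2} + 605 l\right) = 3130 + 5 l^{2} + 3025 l$)
$\frac{1}{K{\left(-833 \right)} - 271461} = \frac{1}{\left(3130 + 5 \left(-833\right)^{2} + 3025 \left(-833\right)\right) - 271461} = \frac{1}{\left(3130 + 5 \cdot 693889 - 2519825\right) - 271461} = \frac{1}{\left(3130 + 3469445 - 2519825\right) - 271461} = \frac{1}{952750 - 271461} = \frac{1}{681289}$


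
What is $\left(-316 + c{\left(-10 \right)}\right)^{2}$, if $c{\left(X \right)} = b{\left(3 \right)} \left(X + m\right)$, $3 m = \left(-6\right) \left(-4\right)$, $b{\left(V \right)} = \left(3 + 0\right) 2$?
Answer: $107584$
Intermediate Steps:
$b{\left(V \right)} = 6$ ($b{\left(V \right)} = 3 \cdot 2 = 6$)
$m = 8$ ($m = \frac{\left(-6\right) \left(-4\right)}{3} = \frac{1}{3} \cdot 24 = 8$)
$c{\left(X \right)} = 48 + 6 X$ ($c{\left(X \right)} = 6 \left(X + 8\right) = 6 \left(8 + X\right) = 48 + 6 X$)
$\left(-316 + c{\left(-10 \right)}\right)^{2} = \left(-316 + \left(48 + 6 \left(-10\right)\right)\right)^{2} = \left(-316 + \left(48 - 60\right)\right)^{2} = \left(-316 - 12\right)^{2} = \left(-328\right)^{2} = 107584$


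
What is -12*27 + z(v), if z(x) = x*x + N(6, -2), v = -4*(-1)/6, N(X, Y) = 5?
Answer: -2867/9 ≈ -318.56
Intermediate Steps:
v = ⅔ (v = 4*(⅙) = ⅔ ≈ 0.66667)
z(x) = 5 + x² (z(x) = x*x + 5 = x² + 5 = 5 + x²)
-12*27 + z(v) = -12*27 + (5 + (⅔)²) = -324 + (5 + 4/9) = -324 + 49/9 = -2867/9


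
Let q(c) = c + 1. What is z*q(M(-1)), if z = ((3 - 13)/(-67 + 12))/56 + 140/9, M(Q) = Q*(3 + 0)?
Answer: -43129/1386 ≈ -31.118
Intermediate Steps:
M(Q) = 3*Q (M(Q) = Q*3 = 3*Q)
q(c) = 1 + c
z = 43129/2772 (z = -10/(-55)*(1/56) + 140*(⅑) = -10*(-1/55)*(1/56) + 140/9 = (2/11)*(1/56) + 140/9 = 1/308 + 140/9 = 43129/2772 ≈ 15.559)
z*q(M(-1)) = 43129*(1 + 3*(-1))/2772 = 43129*(1 - 3)/2772 = (43129/2772)*(-2) = -43129/1386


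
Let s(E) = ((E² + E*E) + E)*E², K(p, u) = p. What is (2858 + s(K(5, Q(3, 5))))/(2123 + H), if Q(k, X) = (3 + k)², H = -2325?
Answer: -4233/202 ≈ -20.955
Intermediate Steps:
s(E) = E²*(E + 2*E²) (s(E) = ((E² + E²) + E)*E² = (2*E² + E)*E² = (E + 2*E²)*E² = E²*(E + 2*E²))
(2858 + s(K(5, Q(3, 5))))/(2123 + H) = (2858 + 5³*(1 + 2*5))/(2123 - 2325) = (2858 + 125*(1 + 10))/(-202) = (2858 + 125*11)*(-1/202) = (2858 + 1375)*(-1/202) = 4233*(-1/202) = -4233/202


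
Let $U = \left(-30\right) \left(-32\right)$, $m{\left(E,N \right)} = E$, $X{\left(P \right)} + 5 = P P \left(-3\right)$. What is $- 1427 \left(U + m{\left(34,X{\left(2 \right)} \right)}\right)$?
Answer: $-1418438$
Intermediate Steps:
$X{\left(P \right)} = -5 - 3 P^{2}$ ($X{\left(P \right)} = -5 + P P \left(-3\right) = -5 + P^{2} \left(-3\right) = -5 - 3 P^{2}$)
$U = 960$
$- 1427 \left(U + m{\left(34,X{\left(2 \right)} \right)}\right) = - 1427 \left(960 + 34\right) = \left(-1427\right) 994 = -1418438$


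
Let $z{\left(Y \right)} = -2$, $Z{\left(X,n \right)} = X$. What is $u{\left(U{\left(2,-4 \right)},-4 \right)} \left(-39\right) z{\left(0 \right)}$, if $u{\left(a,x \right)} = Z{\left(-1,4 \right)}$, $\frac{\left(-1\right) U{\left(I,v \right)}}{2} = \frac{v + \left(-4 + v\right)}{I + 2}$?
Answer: $-78$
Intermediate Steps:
$U{\left(I,v \right)} = - \frac{2 \left(-4 + 2 v\right)}{2 + I}$ ($U{\left(I,v \right)} = - 2 \frac{v + \left(-4 + v\right)}{I + 2} = - 2 \frac{-4 + 2 v}{2 + I} = - \frac{2 \left(-4 + 2 v\right)}{2 + I}$)
$u{\left(a,x \right)} = -1$
$u{\left(U{\left(2,-4 \right)},-4 \right)} \left(-39\right) z{\left(0 \right)} = \left(-1\right) \left(-39\right) \left(-2\right) = 39 \left(-2\right) = -78$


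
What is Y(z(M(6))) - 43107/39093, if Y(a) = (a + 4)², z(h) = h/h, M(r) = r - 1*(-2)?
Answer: 311406/13031 ≈ 23.897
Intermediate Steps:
M(r) = 2 + r (M(r) = r + 2 = 2 + r)
z(h) = 1
Y(a) = (4 + a)²
Y(z(M(6))) - 43107/39093 = (4 + 1)² - 43107/39093 = 5² - 43107/39093 = 25 - 1*14369/13031 = 25 - 14369/13031 = 311406/13031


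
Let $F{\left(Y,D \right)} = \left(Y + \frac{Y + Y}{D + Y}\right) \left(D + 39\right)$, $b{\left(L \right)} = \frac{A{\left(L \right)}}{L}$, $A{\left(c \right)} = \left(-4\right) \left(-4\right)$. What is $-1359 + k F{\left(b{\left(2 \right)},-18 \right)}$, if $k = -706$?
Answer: $- \frac{481227}{5} \approx -96245.0$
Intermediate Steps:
$A{\left(c \right)} = 16$
$b{\left(L \right)} = \frac{16}{L}$
$F{\left(Y,D \right)} = \left(39 + D\right) \left(Y + \frac{2 Y}{D + Y}\right)$ ($F{\left(Y,D \right)} = \left(Y + \frac{2 Y}{D + Y}\right) \left(39 + D\right) = \left(39 + D\right) \left(Y + \frac{2 Y}{D + Y}\right)$)
$-1359 + k F{\left(b{\left(2 \right)},-18 \right)} = -1359 - 706 \frac{\frac{16}{2} \left(78 + \left(-18\right)^{2} + 39 \cdot \frac{16}{2} + 41 \left(-18\right) - 18 \cdot \frac{16}{2}\right)}{-18 + \frac{16}{2}} = -1359 - 706 \frac{16 \cdot \frac{1}{2} \left(78 + 324 + 39 \cdot 16 \cdot \frac{1}{2} - 738 - 18 \cdot 16 \cdot \frac{1}{2}\right)}{-18 + 16 \cdot \frac{1}{2}} = -1359 - 706 \frac{8 \left(78 + 324 + 39 \cdot 8 - 738 - 144\right)}{-18 + 8} = -1359 - 706 \frac{8 \left(78 + 324 + 312 - 738 - 144\right)}{-10} = -1359 - 706 \cdot 8 \left(- \frac{1}{10}\right) \left(-168\right) = -1359 - \frac{474432}{5} = - \frac{481227}{5}$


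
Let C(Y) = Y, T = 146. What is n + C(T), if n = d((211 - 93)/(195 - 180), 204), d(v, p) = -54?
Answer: 92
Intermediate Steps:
n = -54
n + C(T) = -54 + 146 = 92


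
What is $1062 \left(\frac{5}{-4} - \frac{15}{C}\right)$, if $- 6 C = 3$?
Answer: $\frac{61065}{2} \approx 30533.0$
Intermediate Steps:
$C = - \frac{1}{2}$ ($C = \left(- \frac{1}{6}\right) 3 = - \frac{1}{2} \approx -0.5$)
$1062 \left(\frac{5}{-4} - \frac{15}{C}\right) = 1062 \left(\frac{5}{-4} - \frac{15}{- \frac{1}{2}}\right) = 1062 \left(5 \left(- \frac{1}{4}\right) - -30\right) = 1062 \left(- \frac{5}{4} + 30\right) = 1062 \cdot \frac{115}{4} = \frac{61065}{2}$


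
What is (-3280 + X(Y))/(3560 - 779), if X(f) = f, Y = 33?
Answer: -3247/2781 ≈ -1.1676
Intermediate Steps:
(-3280 + X(Y))/(3560 - 779) = (-3280 + 33)/(3560 - 779) = -3247/2781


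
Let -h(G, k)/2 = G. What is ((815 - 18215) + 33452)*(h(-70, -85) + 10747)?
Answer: 174758124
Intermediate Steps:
h(G, k) = -2*G
((815 - 18215) + 33452)*(h(-70, -85) + 10747) = ((815 - 18215) + 33452)*(-2*(-70) + 10747) = (-17400 + 33452)*(140 + 10747) = 16052*10887 = 174758124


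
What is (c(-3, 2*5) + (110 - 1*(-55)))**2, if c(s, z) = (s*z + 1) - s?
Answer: 19321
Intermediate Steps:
c(s, z) = 1 - s + s*z (c(s, z) = (1 + s*z) - s = 1 - s + s*z)
(c(-3, 2*5) + (110 - 1*(-55)))**2 = ((1 - 1*(-3) - 6*5) + (110 - 1*(-55)))**2 = ((1 + 3 - 3*10) + (110 + 55))**2 = ((1 + 3 - 30) + 165)**2 = (-26 + 165)**2 = 139**2 = 19321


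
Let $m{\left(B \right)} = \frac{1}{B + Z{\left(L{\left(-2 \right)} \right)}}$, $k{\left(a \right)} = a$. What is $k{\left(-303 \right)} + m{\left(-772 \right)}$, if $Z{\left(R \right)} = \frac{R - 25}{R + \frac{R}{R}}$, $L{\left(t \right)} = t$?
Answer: $- \frac{225736}{745} \approx -303.0$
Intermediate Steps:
$Z{\left(R \right)} = \frac{-25 + R}{1 + R}$ ($Z{\left(R \right)} = \frac{-25 + R}{R + 1} = \frac{-25 + R}{1 + R}$)
$m{\left(B \right)} = \frac{1}{27 + B}$ ($m{\left(B \right)} = \frac{1}{B + \frac{-25 - 2}{1 - 2}} = \frac{1}{B + \frac{1}{-1} \left(-27\right)} = \frac{1}{B - -27} = \frac{1}{B + 27} = \frac{1}{27 + B}$)
$k{\left(-303 \right)} + m{\left(-772 \right)} = -303 + \frac{1}{27 - 772} = -303 + \frac{1}{-745} = -303 - \frac{1}{745} = - \frac{225736}{745}$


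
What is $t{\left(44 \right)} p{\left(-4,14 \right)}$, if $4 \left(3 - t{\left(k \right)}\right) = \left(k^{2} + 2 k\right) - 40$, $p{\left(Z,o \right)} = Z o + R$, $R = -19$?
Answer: $36975$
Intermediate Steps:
$p{\left(Z,o \right)} = -19 + Z o$ ($p{\left(Z,o \right)} = Z o - 19 = -19 + Z o$)
$t{\left(k \right)} = 13 - \frac{k}{2} - \frac{k^{2}}{4}$ ($t{\left(k \right)} = 3 - \frac{\left(k^{2} + 2 k\right) - 40}{4} = 3 - \frac{-40 + k^{2} + 2 k}{4} = 3 - \left(-10 + \frac{k}{2} + \frac{k^{2}}{4}\right) = 13 - \frac{k}{2} - \frac{k^{2}}{4}$)
$t{\left(44 \right)} p{\left(-4,14 \right)} = \left(13 - 22 - \frac{44^{2}}{4}\right) \left(-19 - 56\right) = \left(13 - 22 - 484\right) \left(-19 - 56\right) = \left(13 - 22 - 484\right) \left(-75\right) = \left(-493\right) \left(-75\right) = 36975$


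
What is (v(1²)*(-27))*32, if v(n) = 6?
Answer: -5184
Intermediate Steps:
(v(1²)*(-27))*32 = (6*(-27))*32 = -162*32 = -5184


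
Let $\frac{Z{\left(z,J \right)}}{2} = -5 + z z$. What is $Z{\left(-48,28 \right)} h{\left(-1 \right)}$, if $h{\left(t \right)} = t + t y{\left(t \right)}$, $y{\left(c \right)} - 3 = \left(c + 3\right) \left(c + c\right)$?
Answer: $0$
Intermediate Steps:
$Z{\left(z,J \right)} = -10 + 2 z^{2}$ ($Z{\left(z,J \right)} = 2 \left(-5 + z z\right) = 2 \left(-5 + z^{2}\right) = -10 + 2 z^{2}$)
$y{\left(c \right)} = 3 + 2 c \left(3 + c\right)$ ($y{\left(c \right)} = 3 + \left(c + 3\right) \left(c + c\right) = 3 + \left(3 + c\right) 2 c = 3 + 2 c \left(3 + c\right)$)
$h{\left(t \right)} = t + t \left(3 + 2 t^{2} + 6 t\right)$
$Z{\left(-48,28 \right)} h{\left(-1 \right)} = \left(-10 + 2 \left(-48\right)^{2}\right) 2 \left(-1\right) \left(2 + \left(-1\right)^{2} + 3 \left(-1\right)\right) = \left(-10 + 2 \cdot 2304\right) 2 \left(-1\right) \left(2 + 1 - 3\right) = \left(-10 + 4608\right) 2 \left(-1\right) 0 = 4598 \cdot 0 = 0$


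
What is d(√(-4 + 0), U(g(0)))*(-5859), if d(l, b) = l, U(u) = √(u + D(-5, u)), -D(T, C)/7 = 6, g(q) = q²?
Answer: -11718*I ≈ -11718.0*I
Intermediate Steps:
D(T, C) = -42 (D(T, C) = -7*6 = -42)
U(u) = √(-42 + u) (U(u) = √(u - 42) = √(-42 + u))
d(√(-4 + 0), U(g(0)))*(-5859) = √(-4 + 0)*(-5859) = √(-4)*(-5859) = (2*I)*(-5859) = -11718*I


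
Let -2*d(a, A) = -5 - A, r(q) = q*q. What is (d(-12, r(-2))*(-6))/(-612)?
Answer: 3/68 ≈ 0.044118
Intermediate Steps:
r(q) = q²
d(a, A) = 5/2 + A/2 (d(a, A) = -(-5 - A)/2 = 5/2 + A/2)
(d(-12, r(-2))*(-6))/(-612) = ((5/2 + (½)*(-2)²)*(-6))/(-612) = ((5/2 + (½)*4)*(-6))*(-1/612) = ((5/2 + 2)*(-6))*(-1/612) = ((9/2)*(-6))*(-1/612) = -27*(-1/612) = 3/68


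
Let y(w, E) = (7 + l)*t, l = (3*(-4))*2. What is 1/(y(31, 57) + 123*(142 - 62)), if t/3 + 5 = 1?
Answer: 1/10044 ≈ 9.9562e-5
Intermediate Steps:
t = -12 (t = -15 + 3*1 = -15 + 3 = -12)
l = -24 (l = -12*2 = -24)
y(w, E) = 204 (y(w, E) = (7 - 24)*(-12) = -17*(-12) = 204)
1/(y(31, 57) + 123*(142 - 62)) = 1/(204 + 123*(142 - 62)) = 1/(204 + 123*80) = 1/(204 + 9840) = 1/10044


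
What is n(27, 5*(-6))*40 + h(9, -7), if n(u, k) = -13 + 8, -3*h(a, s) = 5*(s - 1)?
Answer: -560/3 ≈ -186.67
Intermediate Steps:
h(a, s) = 5/3 - 5*s/3 (h(a, s) = -5*(s - 1)/3 = -5*(-1 + s)/3 = -(-5 + 5*s)/3 = 5/3 - 5*s/3)
n(u, k) = -5
n(27, 5*(-6))*40 + h(9, -7) = -5*40 + (5/3 - 5/3*(-7)) = -200 + (5/3 + 35/3) = -200 + 40/3 = -560/3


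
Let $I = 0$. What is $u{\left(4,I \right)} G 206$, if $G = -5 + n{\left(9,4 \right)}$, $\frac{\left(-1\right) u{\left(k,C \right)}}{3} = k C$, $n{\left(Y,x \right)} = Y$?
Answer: $0$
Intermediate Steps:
$u{\left(k,C \right)} = - 3 C k$ ($u{\left(k,C \right)} = - 3 k C = - 3 C k$)
$G = 4$ ($G = -5 + 9 = 4$)
$u{\left(4,I \right)} G 206 = \left(-3\right) 0 \cdot 4 \cdot 4 \cdot 206 = 0 \cdot 4 \cdot 206 = 0 \cdot 206 = 0$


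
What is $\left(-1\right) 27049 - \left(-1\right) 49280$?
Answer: $22231$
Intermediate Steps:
$\left(-1\right) 27049 - \left(-1\right) 49280 = -27049 - -49280 = -27049 + 49280 = 22231$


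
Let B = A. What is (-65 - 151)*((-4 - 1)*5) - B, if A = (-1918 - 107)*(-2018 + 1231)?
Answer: -1588275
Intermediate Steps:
A = 1593675 (A = -2025*(-787) = 1593675)
B = 1593675
(-65 - 151)*((-4 - 1)*5) - B = (-65 - 151)*((-4 - 1)*5) - 1*1593675 = -(-1080)*5 - 1593675 = -216*(-25) - 1593675 = 5400 - 1593675 = -1588275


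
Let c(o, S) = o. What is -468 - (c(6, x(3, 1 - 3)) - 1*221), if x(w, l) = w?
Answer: -253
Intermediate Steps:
-468 - (c(6, x(3, 1 - 3)) - 1*221) = -468 - (6 - 1*221) = -468 - (6 - 221) = -468 - 1*(-215) = -468 + 215 = -253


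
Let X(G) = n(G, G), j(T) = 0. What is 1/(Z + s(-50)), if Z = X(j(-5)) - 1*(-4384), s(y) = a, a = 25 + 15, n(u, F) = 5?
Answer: 1/4429 ≈ 0.00022578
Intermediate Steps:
X(G) = 5
a = 40
s(y) = 40
Z = 4389 (Z = 5 - 1*(-4384) = 5 + 4384 = 4389)
1/(Z + s(-50)) = 1/(4389 + 40) = 1/4429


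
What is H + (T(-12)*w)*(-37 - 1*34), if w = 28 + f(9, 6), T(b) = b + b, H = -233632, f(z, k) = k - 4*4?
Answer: -202960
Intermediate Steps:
f(z, k) = -16 + k (f(z, k) = k - 16 = -16 + k)
T(b) = 2*b
w = 18 (w = 28 + (-16 + 6) = 28 - 10 = 18)
H + (T(-12)*w)*(-37 - 1*34) = -233632 + ((2*(-12))*18)*(-37 - 1*34) = -233632 + (-24*18)*(-37 - 34) = -233632 - 432*(-71) = -233632 + 30672 = -202960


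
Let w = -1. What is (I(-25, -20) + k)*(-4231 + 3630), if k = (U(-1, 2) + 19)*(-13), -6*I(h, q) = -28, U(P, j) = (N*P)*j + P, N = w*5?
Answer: 647878/3 ≈ 2.1596e+5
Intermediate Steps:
N = -5 (N = -1*5 = -5)
U(P, j) = P - 5*P*j (U(P, j) = (-5*P)*j + P = -5*P*j + P = P - 5*P*j)
I(h, q) = 14/3 (I(h, q) = -⅙*(-28) = 14/3)
k = -364 (k = (-(1 - 5*2) + 19)*(-13) = (-(1 - 10) + 19)*(-13) = (-1*(-9) + 19)*(-13) = (9 + 19)*(-13) = 28*(-13) = -364)
(I(-25, -20) + k)*(-4231 + 3630) = (14/3 - 364)*(-4231 + 3630) = -1078/3*(-601) = 647878/3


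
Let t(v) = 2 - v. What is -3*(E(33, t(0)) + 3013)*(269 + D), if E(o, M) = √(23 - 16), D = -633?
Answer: 3290196 + 1092*√7 ≈ 3.2931e+6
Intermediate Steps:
E(o, M) = √7
-3*(E(33, t(0)) + 3013)*(269 + D) = -3*(√7 + 3013)*(269 - 633) = -3*(3013 + √7)*(-364) = -3*(-1096732 - 364*√7) = 3290196 + 1092*√7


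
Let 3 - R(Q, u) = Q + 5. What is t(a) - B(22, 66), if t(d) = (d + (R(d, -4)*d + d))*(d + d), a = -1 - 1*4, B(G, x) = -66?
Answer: 316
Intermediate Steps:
R(Q, u) = -2 - Q (R(Q, u) = 3 - (Q + 5) = 3 - (5 + Q) = 3 + (-5 - Q) = -2 - Q)
a = -5 (a = -1 - 4 = -5)
t(d) = 2*d*(2*d + d*(-2 - d)) (t(d) = (d + ((-2 - d)*d + d))*(d + d) = (d + (d*(-2 - d) + d))*(2*d) = (d + (d + d*(-2 - d)))*(2*d) = (2*d + d*(-2 - d))*(2*d) = 2*d*(2*d + d*(-2 - d)))
t(a) - B(22, 66) = -2*(-5)**3 - 1*(-66) = -2*(-125) + 66 = 250 + 66 = 316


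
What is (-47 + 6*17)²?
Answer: 3025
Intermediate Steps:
(-47 + 6*17)² = (-47 + 102)² = 55² = 3025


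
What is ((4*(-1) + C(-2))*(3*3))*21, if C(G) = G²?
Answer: 0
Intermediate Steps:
((4*(-1) + C(-2))*(3*3))*21 = ((4*(-1) + (-2)²)*(3*3))*21 = ((-4 + 4)*9)*21 = (0*9)*21 = 0*21 = 0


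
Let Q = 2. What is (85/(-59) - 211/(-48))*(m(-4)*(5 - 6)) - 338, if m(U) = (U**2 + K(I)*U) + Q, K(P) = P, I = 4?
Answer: -486977/1416 ≈ -343.91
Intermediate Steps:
m(U) = 2 + U**2 + 4*U (m(U) = (U**2 + 4*U) + 2 = 2 + U**2 + 4*U)
(85/(-59) - 211/(-48))*(m(-4)*(5 - 6)) - 338 = (85/(-59) - 211/(-48))*((2 + (-4)**2 + 4*(-4))*(5 - 6)) - 338 = (85*(-1/59) - 211*(-1/48))*((2 + 16 - 16)*(-1)) - 338 = (-85/59 + 211/48)*(2*(-1)) - 338 = (8369/2832)*(-2) - 338 = -8369/1416 - 338 = -486977/1416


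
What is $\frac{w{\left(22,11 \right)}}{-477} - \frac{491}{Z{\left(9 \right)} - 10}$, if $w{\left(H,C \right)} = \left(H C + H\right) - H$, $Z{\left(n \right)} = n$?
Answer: $\frac{233965}{477} \approx 490.49$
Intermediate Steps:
$w{\left(H,C \right)} = C H$ ($w{\left(H,C \right)} = \left(C H + H\right) - H = \left(H + C H\right) - H = C H$)
$\frac{w{\left(22,11 \right)}}{-477} - \frac{491}{Z{\left(9 \right)} - 10} = \frac{11 \cdot 22}{-477} - \frac{491}{9 - 10} = 242 \left(- \frac{1}{477}\right) - \frac{491}{-1} = - \frac{242}{477} - -491 = - \frac{242}{477} + 491 = \frac{233965}{477}$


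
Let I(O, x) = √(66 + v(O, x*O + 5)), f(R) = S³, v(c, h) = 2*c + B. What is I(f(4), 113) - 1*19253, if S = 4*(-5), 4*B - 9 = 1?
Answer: -19253 + I*√63726/2 ≈ -19253.0 + 126.22*I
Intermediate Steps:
B = 5/2 (B = 9/4 + (¼)*1 = 9/4 + ¼ = 5/2 ≈ 2.5000)
v(c, h) = 5/2 + 2*c (v(c, h) = 2*c + 5/2 = 5/2 + 2*c)
S = -20
f(R) = -8000 (f(R) = (-20)³ = -8000)
I(O, x) = √(137/2 + 2*O) (I(O, x) = √(66 + (5/2 + 2*O)) = √(137/2 + 2*O))
I(f(4), 113) - 1*19253 = √(274 + 8*(-8000))/2 - 1*19253 = √(274 - 64000)/2 - 19253 = √(-63726)/2 - 19253 = (I*√63726)/2 - 19253 = I*√63726/2 - 19253 = -19253 + I*√63726/2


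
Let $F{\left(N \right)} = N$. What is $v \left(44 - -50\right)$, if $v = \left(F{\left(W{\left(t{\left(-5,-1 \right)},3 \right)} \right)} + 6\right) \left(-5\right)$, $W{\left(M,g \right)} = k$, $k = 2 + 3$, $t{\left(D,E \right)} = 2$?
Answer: $-5170$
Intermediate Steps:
$k = 5$
$W{\left(M,g \right)} = 5$
$v = -55$ ($v = \left(5 + 6\right) \left(-5\right) = 11 \left(-5\right) = -55$)
$v \left(44 - -50\right) = - 55 \left(44 - -50\right) = - 55 \left(44 + 50\right) = \left(-55\right) 94 = -5170$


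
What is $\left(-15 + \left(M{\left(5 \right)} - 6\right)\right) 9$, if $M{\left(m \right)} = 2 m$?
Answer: $-99$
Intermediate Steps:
$\left(-15 + \left(M{\left(5 \right)} - 6\right)\right) 9 = \left(-15 + \left(2 \cdot 5 - 6\right)\right) 9 = \left(-15 + \left(10 - 6\right)\right) 9 = \left(-15 + 4\right) 9 = \left(-11\right) 9 = -99$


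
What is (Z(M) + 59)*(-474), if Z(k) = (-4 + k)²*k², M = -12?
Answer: -17501502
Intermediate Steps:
Z(k) = k²*(-4 + k)²
(Z(M) + 59)*(-474) = ((-12)²*(-4 - 12)² + 59)*(-474) = (144*(-16)² + 59)*(-474) = (144*256 + 59)*(-474) = (36864 + 59)*(-474) = 36923*(-474) = -17501502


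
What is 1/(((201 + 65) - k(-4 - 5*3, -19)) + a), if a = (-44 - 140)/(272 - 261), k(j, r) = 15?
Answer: 11/2577 ≈ 0.0042685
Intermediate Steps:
a = -184/11 ≈ -16.727
1/(((201 + 65) - k(-4 - 5*3, -19)) + a) = 1/(((201 + 65) - 1*15) - 184/11) = 1/((266 - 15) - 184/11) = 1/(251 - 184/11) = 1/(2577/11) = 11/2577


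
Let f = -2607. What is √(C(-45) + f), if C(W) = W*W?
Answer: I*√582 ≈ 24.125*I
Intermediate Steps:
C(W) = W²
√(C(-45) + f) = √((-45)² - 2607) = √(2025 - 2607) = √(-582) = I*√582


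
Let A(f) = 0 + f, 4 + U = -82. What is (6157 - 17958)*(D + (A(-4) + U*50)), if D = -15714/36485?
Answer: 1853313464354/36485 ≈ 5.0797e+7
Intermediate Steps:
U = -86 (U = -4 - 82 = -86)
A(f) = f
D = -15714/36485 (D = -15714*1/36485 = -15714/36485 ≈ -0.43070)
(6157 - 17958)*(D + (A(-4) + U*50)) = (6157 - 17958)*(-15714/36485 + (-4 - 86*50)) = -11801*(-15714/36485 + (-4 - 4300)) = -11801*(-15714/36485 - 4304) = -11801*(-157047154/36485) = 1853313464354/36485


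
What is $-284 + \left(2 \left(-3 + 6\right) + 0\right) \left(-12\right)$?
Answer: $-356$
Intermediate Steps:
$-284 + \left(2 \left(-3 + 6\right) + 0\right) \left(-12\right) = -284 + \left(2 \cdot 3 + 0\right) \left(-12\right) = -284 + \left(6 + 0\right) \left(-12\right) = -284 + 6 \left(-12\right) = -284 - 72 = -356$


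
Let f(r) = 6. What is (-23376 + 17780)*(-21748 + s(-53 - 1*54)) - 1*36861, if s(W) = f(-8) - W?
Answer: 121032599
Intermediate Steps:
s(W) = 6 - W
(-23376 + 17780)*(-21748 + s(-53 - 1*54)) - 1*36861 = (-23376 + 17780)*(-21748 + (6 - (-53 - 1*54))) - 1*36861 = -5596*(-21748 + (6 - (-53 - 54))) - 36861 = -5596*(-21748 + (6 - 1*(-107))) - 36861 = -5596*(-21748 + (6 + 107)) - 36861 = -5596*(-21748 + 113) - 36861 = -5596*(-21635) - 36861 = 121069460 - 36861 = 121032599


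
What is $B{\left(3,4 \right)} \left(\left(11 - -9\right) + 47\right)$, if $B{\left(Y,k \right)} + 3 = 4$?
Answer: $67$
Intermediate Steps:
$B{\left(Y,k \right)} = 1$ ($B{\left(Y,k \right)} = -3 + 4 = 1$)
$B{\left(3,4 \right)} \left(\left(11 - -9\right) + 47\right) = 1 \left(\left(11 - -9\right) + 47\right) = 1 \left(\left(11 + 9\right) + 47\right) = 1 \left(20 + 47\right) = 1 \cdot 67 = 67$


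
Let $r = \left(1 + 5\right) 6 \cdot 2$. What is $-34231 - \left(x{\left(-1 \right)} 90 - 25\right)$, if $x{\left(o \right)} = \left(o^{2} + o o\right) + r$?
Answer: $-40866$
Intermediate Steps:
$r = 72$ ($r = 6 \cdot 12 = 72$)
$x{\left(o \right)} = 72 + 2 o^{2}$ ($x{\left(o \right)} = \left(o^{2} + o o\right) + 72 = \left(o^{2} + o^{2}\right) + 72 = 2 o^{2} + 72 = 72 + 2 o^{2}$)
$-34231 - \left(x{\left(-1 \right)} 90 - 25\right) = -34231 - \left(\left(72 + 2 \left(-1\right)^{2}\right) 90 - 25\right) = -34231 - \left(\left(72 + 2 \cdot 1\right) 90 - 25\right) = -34231 - \left(\left(72 + 2\right) 90 - 25\right) = -34231 - \left(74 \cdot 90 - 25\right) = -34231 - \left(6660 - 25\right) = -34231 - 6635 = -40866$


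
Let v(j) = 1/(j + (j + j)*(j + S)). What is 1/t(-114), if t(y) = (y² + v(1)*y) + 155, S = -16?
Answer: 29/381493 ≈ 7.6017e-5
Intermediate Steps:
v(j) = 1/(j + 2*j*(-16 + j)) (v(j) = 1/(j + (j + j)*(j - 16)) = 1/(j + (2*j)*(-16 + j)) = 1/(j + 2*j*(-16 + j)))
t(y) = 155 + y² - y/29 (t(y) = (y² + (1/(1*(-31 + 2*1)))*y) + 155 = (y² + (1/(-31 + 2))*y) + 155 = (y² + (1/(-29))*y) + 155 = (y² + (1*(-1/29))*y) + 155 = (y² - y/29) + 155 = 155 + y² - y/29)
1/t(-114) = 1/(155 + (-114)² - 1/29*(-114)) = 1/(155 + 12996 + 114/29) = 1/(381493/29) = 29/381493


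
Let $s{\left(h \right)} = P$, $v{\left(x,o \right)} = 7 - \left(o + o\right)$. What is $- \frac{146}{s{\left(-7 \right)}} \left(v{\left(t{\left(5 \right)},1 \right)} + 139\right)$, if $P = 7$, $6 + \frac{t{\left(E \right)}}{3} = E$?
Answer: $- \frac{21024}{7} \approx -3003.4$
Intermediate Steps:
$t{\left(E \right)} = -18 + 3 E$
$v{\left(x,o \right)} = 7 - 2 o$
$s{\left(h \right)} = 7$
$- \frac{146}{s{\left(-7 \right)}} \left(v{\left(t{\left(5 \right)},1 \right)} + 139\right) = - \frac{146}{7} \left(\left(7 - 2\right) + 139\right) = \left(-146\right) \frac{1}{7} \left(\left(7 - 2\right) + 139\right) = - \frac{146 \left(5 + 139\right)}{7} = \left(- \frac{146}{7}\right) 144 = - \frac{21024}{7}$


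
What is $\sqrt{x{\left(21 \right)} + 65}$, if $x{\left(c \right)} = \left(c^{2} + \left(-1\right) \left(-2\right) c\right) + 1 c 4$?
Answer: $2 \sqrt{158} \approx 25.14$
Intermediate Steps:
$x{\left(c \right)} = c^{2} + 6 c$ ($x{\left(c \right)} = \left(c^{2} + 2 c\right) + c 4 = \left(c^{2} + 2 c\right) + 4 c = c^{2} + 6 c$)
$\sqrt{x{\left(21 \right)} + 65} = \sqrt{21 \left(6 + 21\right) + 65} = \sqrt{21 \cdot 27 + 65} = \sqrt{567 + 65} = \sqrt{632} = 2 \sqrt{158}$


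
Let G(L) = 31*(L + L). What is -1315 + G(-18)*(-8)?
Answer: 7613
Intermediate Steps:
G(L) = 62*L (G(L) = 31*(2*L) = 62*L)
-1315 + G(-18)*(-8) = -1315 + (62*(-18))*(-8) = -1315 - 1116*(-8) = -1315 + 8928 = 7613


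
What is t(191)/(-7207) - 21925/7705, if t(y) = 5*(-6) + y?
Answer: -31850796/11105987 ≈ -2.8679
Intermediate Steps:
t(y) = -30 + y
t(191)/(-7207) - 21925/7705 = (-30 + 191)/(-7207) - 21925/7705 = 161*(-1/7207) - 21925*1/7705 = -161/7207 - 4385/1541 = -31850796/11105987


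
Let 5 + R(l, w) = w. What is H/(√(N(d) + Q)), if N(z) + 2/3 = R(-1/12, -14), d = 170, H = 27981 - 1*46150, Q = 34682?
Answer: -18169*√311961/103987 ≈ -97.589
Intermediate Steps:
R(l, w) = -5 + w
H = -18169 (H = 27981 - 46150 = -18169)
N(z) = -59/3 (N(z) = -⅔ + (-5 - 14) = -⅔ - 19 = -59/3)
H/(√(N(d) + Q)) = -18169/√(-59/3 + 34682) = -18169*√311961/103987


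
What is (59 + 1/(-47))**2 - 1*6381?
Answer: -6411645/2209 ≈ -2902.5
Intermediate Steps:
(59 + 1/(-47))**2 - 1*6381 = (59 - 1/47)**2 - 6381 = (2772/47)**2 - 6381 = 7683984/2209 - 6381 = -6411645/2209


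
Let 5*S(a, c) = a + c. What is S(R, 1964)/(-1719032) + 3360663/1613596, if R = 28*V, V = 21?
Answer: 3610164786761/1733639474420 ≈ 2.0824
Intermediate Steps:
R = 588 (R = 28*21 = 588)
S(a, c) = a/5 + c/5 (S(a, c) = (a + c)/5 = a/5 + c/5)
S(R, 1964)/(-1719032) + 3360663/1613596 = ((1/5)*588 + (1/5)*1964)/(-1719032) + 3360663/1613596 = (588/5 + 1964/5)*(-1/1719032) + 3360663*(1/1613596) = (2552/5)*(-1/1719032) + 3360663/1613596 = -319/1074395 + 3360663/1613596 = 3610164786761/1733639474420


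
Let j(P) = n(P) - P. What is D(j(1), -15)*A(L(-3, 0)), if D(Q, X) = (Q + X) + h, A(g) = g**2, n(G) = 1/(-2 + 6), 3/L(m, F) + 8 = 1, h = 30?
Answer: 513/196 ≈ 2.6173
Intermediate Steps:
L(m, F) = -3/7 (L(m, F) = 3/(-8 + 1) = 3/(-7) = 3*(-1/7) = -3/7)
n(G) = 1/4
j(P) = 1/4 - P
D(Q, X) = 30 + Q + X (D(Q, X) = (Q + X) + 30 = 30 + Q + X)
D(j(1), -15)*A(L(-3, 0)) = (30 + (1/4 - 1*1) - 15)*(-3/7)**2 = (30 + (1/4 - 1) - 15)*(9/49) = (30 - 3/4 - 15)*(9/49) = (57/4)*(9/49) = 513/196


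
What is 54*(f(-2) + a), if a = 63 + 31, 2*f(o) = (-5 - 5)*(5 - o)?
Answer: 3186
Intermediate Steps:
f(o) = -25 + 5*o (f(o) = ((-5 - 5)*(5 - o))/2 = (-10*(5 - o))/2 = (-50 + 10*o)/2 = -25 + 5*o)
a = 94
54*(f(-2) + a) = 54*((-25 + 5*(-2)) + 94) = 54*((-25 - 10) + 94) = 54*(-35 + 94) = 54*59 = 3186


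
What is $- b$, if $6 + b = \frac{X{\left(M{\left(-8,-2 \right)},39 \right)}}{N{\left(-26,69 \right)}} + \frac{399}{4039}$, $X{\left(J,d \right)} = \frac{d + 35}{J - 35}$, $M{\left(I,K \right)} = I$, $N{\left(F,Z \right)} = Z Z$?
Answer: $\frac{697124513}{118125171} \approx 5.9016$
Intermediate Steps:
$N{\left(F,Z \right)} = Z^{2}$
$X{\left(J,d \right)} = \frac{35 + d}{-35 + J}$ ($X{\left(J,d \right)} = \frac{35 + d}{J - 35} = \frac{35 + d}{-35 + J}$)
$b = - \frac{697124513}{118125171}$ ($b = -6 + \left(\frac{\frac{1}{-35 - 8} \left(35 + 39\right)}{69^{2}} + \frac{399}{4039}\right) = -6 + \left(\frac{\frac{1}{-43} \cdot 74}{4761} + 399 \cdot \frac{1}{4039}\right) = -6 + \left(\left(- \frac{1}{43}\right) 74 \cdot \frac{1}{4761} + \frac{57}{577}\right) = -6 + \left(\left(- \frac{74}{43}\right) \frac{1}{4761} + \frac{57}{577}\right) = -6 + \left(- \frac{74}{204723} + \frac{57}{577}\right) = -6 + \frac{11626513}{118125171} = - \frac{697124513}{118125171} \approx -5.9016$)
$- b = \left(-1\right) \left(- \frac{697124513}{118125171}\right) = \frac{697124513}{118125171}$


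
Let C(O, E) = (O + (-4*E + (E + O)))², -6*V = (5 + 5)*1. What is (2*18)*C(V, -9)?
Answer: 20164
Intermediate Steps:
V = -5/3 (V = -(5 + 5)/6 = -5/3 ≈ -1.6667)
C(O, E) = (-3*E + 2*O)² (C(O, E) = (O + (O - 3*E))² = (-3*E + 2*O)²)
(2*18)*C(V, -9) = (2*18)*(-2*(-5/3) + 3*(-9))² = 36*(10/3 - 27)² = 36*(-71/3)² = 36*(5041/9) = 20164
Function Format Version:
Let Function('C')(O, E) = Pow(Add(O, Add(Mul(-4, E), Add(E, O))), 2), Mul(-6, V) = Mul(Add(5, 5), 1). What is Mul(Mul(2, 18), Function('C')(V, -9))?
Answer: 20164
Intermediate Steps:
V = Rational(-5, 3) (V = Mul(Rational(-1, 6), Mul(Add(5, 5), 1)) = Mul(Rational(-1, 6), Mul(10, 1)) = Mul(Rational(-1, 6), 10) = Rational(-5, 3) ≈ -1.6667)
Function('C')(O, E) = Pow(Add(Mul(-3, E), Mul(2, O)), 2) (Function('C')(O, E) = Pow(Add(O, Add(O, Mul(-3, E))), 2) = Pow(Add(Mul(-3, E), Mul(2, O)), 2))
Mul(Mul(2, 18), Function('C')(V, -9)) = Mul(Mul(2, 18), Pow(Add(Mul(-2, Rational(-5, 3)), Mul(3, -9)), 2)) = Mul(36, Pow(Add(Rational(10, 3), -27), 2)) = Mul(36, Pow(Rational(-71, 3), 2)) = Mul(36, Rational(5041, 9)) = 20164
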